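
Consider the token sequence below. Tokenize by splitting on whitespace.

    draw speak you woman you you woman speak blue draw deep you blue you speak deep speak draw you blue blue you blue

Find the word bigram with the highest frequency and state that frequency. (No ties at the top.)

Bigram frequencies (highest first):
  you blue: 3
  you woman: 2
  blue you: 2
  draw speak: 1
  speak you: 1
  woman you: 1
  … (12 more, each ≤ 1)

"you blue", 3 times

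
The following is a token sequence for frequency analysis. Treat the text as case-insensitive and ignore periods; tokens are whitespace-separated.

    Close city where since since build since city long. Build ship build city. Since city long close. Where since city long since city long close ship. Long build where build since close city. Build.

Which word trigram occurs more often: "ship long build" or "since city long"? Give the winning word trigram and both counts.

"ship long build": 1 occurrence
"since city long": 4 occurrences

"since city long" (4 vs 1)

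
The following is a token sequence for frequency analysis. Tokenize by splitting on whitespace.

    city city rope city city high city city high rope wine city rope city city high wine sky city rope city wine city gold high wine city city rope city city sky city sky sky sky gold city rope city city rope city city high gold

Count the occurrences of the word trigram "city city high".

Scanning the 44 overlapping trigram windows for "city city high":
  position 4–6: city city high
  position 7–9: city city high
  position 14–16: city city high
  position 43–45: city city high

4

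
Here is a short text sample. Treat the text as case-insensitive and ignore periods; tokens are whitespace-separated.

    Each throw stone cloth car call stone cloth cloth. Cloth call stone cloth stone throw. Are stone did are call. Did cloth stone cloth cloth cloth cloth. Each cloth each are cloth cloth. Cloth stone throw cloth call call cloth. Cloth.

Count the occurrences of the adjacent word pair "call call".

1

Scanning the 40 overlapping bigram windows for "call call":
  position 38–39: call call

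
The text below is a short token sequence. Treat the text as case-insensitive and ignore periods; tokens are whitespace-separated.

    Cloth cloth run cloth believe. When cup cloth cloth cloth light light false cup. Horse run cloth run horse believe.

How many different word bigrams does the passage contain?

20 tokens → 19 bigram windows in total.
Repeated bigrams (each contributes count−1 duplicates):
  cloth cloth: 3
  cloth run: 2
  run cloth: 2
4 duplicate windows → 19 − 4 = 15 distinct.

15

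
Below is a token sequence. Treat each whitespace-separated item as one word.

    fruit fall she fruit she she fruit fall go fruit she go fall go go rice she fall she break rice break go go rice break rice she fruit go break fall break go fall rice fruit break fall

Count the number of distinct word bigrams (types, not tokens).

39 tokens → 38 bigram windows in total.
Repeated bigrams (each contributes count−1 duplicates):
  she fruit: 3
  break fall: 2
  break go: 2
  break rice: 2
  fall go: 2
  fall she: 2
  fruit fall: 2
  fruit she: 2
  … (5 more repeated)
14 duplicate windows → 38 − 14 = 24 distinct.

24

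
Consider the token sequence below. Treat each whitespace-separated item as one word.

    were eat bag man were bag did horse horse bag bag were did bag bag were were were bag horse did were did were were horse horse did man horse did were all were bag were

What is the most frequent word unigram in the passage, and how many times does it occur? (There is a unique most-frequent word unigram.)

"were", 12 times

Unigram frequencies (highest first):
  were: 12
  bag: 8
  did: 6
  horse: 6
  man: 2
  eat: 1
  … (1 more, each ≤ 1)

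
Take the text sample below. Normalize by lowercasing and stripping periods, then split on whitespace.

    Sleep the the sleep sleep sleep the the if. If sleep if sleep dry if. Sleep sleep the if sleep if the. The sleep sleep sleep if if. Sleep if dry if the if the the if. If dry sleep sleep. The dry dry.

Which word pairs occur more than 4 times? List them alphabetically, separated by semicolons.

if sleep; sleep sleep

Bigram counts meeting the condition (more than 4 times):
  if sleep: 5
  sleep sleep: 6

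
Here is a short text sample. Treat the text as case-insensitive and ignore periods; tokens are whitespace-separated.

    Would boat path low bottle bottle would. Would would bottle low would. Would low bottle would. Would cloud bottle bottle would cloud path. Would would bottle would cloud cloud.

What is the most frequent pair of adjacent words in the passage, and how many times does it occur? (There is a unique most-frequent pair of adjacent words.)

Bigram frequencies (highest first):
  would would: 5
  bottle would: 4
  would cloud: 3
  low bottle: 2
  bottle bottle: 2
  would bottle: 2
  … (10 more, each ≤ 1)

"would would", 5 times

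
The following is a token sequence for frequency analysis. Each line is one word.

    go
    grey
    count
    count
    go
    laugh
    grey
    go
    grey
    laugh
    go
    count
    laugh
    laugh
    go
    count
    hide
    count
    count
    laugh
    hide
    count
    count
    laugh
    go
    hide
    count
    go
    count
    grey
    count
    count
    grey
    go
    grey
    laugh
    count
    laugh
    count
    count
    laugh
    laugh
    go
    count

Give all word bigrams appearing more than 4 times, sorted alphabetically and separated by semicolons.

Bigram counts meeting the condition (more than 4 times):
  count count: 5
  count laugh: 5

count count; count laugh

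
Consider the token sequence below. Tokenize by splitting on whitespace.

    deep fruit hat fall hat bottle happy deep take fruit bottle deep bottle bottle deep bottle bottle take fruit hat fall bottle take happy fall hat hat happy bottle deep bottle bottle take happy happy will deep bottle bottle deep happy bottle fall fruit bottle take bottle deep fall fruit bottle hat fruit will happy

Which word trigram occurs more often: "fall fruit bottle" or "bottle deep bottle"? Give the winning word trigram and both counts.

"fall fruit bottle": 2 occurrences
"bottle deep bottle": 3 occurrences

"bottle deep bottle" (3 vs 2)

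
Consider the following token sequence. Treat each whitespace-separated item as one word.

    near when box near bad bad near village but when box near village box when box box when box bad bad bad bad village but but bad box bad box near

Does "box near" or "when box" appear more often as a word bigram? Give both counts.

"when box" (4 vs 3)

"box near": 3 occurrences
"when box": 4 occurrences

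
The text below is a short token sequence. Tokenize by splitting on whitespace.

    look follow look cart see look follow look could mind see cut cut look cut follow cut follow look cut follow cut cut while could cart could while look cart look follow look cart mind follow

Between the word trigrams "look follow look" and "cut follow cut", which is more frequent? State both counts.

"look follow look" (3 vs 2)

"look follow look": 3 occurrences
"cut follow cut": 2 occurrences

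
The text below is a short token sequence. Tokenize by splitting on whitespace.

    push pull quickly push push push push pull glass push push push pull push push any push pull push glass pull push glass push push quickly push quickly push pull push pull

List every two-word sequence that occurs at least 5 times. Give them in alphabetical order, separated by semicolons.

Bigram counts meeting the condition (at least 5 times):
  push pull: 6
  push push: 7

push pull; push push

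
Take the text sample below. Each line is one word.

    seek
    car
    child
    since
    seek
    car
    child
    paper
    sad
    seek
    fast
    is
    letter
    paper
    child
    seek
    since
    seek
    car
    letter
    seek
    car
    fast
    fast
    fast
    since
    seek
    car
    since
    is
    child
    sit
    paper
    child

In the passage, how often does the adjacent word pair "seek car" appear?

Scanning the 33 overlapping bigram windows for "seek car":
  position 1–2: seek car
  position 5–6: seek car
  position 18–19: seek car
  position 21–22: seek car
  position 27–28: seek car

5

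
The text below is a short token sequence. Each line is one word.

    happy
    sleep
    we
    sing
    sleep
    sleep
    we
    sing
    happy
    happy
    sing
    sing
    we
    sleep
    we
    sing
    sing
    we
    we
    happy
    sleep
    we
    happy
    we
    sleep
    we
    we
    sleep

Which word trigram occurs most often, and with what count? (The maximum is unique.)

"sleep we sing", 3 times

Trigram frequencies (highest first):
  sleep we sing: 3
  happy sleep we: 2
  sing sing we: 2
  we sleep we: 2
  we sing sleep: 1
  sing sleep sleep: 1
  … (15 more, each ≤ 1)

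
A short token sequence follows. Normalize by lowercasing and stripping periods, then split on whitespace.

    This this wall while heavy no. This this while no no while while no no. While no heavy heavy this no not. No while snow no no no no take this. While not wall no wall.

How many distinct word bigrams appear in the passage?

36 tokens → 35 bigram windows in total.
Repeated bigrams (each contributes count−1 duplicates):
  no no: 5
  no while: 3
  while no: 3
  this this: 2
  this while: 2
10 duplicate windows → 35 − 10 = 25 distinct.

25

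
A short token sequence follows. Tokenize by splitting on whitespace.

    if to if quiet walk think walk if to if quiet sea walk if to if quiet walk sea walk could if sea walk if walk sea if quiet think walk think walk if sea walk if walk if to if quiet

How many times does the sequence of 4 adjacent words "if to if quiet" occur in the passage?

Scanning the 39 overlapping 4-gram windows for "if to if quiet":
  position 1–4: if to if quiet
  position 8–11: if to if quiet
  position 14–17: if to if quiet
  position 39–42: if to if quiet

4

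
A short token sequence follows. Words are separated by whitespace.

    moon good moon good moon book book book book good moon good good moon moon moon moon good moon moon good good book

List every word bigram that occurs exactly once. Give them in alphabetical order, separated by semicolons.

book good; good book; moon book

Bigram counts meeting the condition (exactly once):
  book good: 1
  good book: 1
  moon book: 1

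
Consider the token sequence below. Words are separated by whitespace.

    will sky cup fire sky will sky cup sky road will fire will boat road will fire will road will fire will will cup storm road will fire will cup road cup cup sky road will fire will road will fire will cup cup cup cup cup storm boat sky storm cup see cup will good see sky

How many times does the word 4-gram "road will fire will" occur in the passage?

6

Scanning the 55 overlapping 4-gram windows for "road will fire will":
  position 10–13: road will fire will
  position 15–18: road will fire will
  position 19–22: road will fire will
  position 26–29: road will fire will
  position 35–38: road will fire will
  position 39–42: road will fire will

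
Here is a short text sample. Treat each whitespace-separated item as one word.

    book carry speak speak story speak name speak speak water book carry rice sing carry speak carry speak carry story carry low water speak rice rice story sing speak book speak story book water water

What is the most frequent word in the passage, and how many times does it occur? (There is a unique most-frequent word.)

Unigram frequencies (highest first):
  speak: 10
  carry: 6
  book: 4
  story: 4
  water: 4
  rice: 3
  … (3 more, each ≤ 2)

"speak", 10 times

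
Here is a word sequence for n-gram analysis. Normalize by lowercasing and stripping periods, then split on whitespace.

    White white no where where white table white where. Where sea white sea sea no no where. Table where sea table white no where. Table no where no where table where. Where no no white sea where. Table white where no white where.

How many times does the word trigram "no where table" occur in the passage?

Scanning the 41 overlapping trigram windows for "no where table":
  position 16–18: no where table
  position 23–25: no where table
  position 28–30: no where table

3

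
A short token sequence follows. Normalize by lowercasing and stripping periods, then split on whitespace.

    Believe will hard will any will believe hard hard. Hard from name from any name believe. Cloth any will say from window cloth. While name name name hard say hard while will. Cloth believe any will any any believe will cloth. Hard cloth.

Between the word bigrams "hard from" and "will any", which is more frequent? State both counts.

"hard from": 1 occurrence
"will any": 2 occurrences

"will any" (2 vs 1)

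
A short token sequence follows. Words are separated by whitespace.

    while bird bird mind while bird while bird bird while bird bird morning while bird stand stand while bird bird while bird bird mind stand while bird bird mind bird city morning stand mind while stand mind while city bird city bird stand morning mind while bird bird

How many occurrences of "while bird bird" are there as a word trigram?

Scanning the 46 overlapping trigram windows for "while bird bird":
  position 1–3: while bird bird
  position 7–9: while bird bird
  position 10–12: while bird bird
  position 18–20: while bird bird
  position 21–23: while bird bird
  position 26–28: while bird bird
  position 46–48: while bird bird

7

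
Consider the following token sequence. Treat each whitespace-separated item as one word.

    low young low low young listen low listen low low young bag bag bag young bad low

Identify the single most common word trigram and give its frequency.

"low low young", 2 times

Trigram frequencies (highest first):
  low low young: 2
  low young low: 1
  young low low: 1
  low young listen: 1
  young listen low: 1
  listen low listen: 1
  … (8 more, each ≤ 1)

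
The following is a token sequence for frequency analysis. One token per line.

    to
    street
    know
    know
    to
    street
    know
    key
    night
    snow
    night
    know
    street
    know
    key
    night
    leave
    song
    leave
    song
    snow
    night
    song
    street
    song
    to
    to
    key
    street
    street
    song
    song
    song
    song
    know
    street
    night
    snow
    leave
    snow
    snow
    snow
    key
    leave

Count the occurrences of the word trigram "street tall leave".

Scanning the 42 overlapping trigram windows for "street tall leave":
  (none found)

0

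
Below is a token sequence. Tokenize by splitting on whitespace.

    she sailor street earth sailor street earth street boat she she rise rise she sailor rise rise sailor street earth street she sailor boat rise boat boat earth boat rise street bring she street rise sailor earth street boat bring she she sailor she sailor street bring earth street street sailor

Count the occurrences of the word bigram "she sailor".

5

Scanning the 50 overlapping bigram windows for "she sailor":
  position 1–2: she sailor
  position 14–15: she sailor
  position 22–23: she sailor
  position 42–43: she sailor
  position 44–45: she sailor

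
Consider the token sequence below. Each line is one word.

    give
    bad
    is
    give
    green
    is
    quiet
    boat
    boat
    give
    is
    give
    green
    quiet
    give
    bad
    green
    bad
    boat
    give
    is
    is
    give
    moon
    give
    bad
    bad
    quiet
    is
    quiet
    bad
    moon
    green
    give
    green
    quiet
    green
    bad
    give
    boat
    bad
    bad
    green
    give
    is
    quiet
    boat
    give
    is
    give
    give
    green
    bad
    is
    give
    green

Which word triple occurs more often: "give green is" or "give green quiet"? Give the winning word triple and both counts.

"give green quiet" (2 vs 1)

"give green is": 1 occurrence
"give green quiet": 2 occurrences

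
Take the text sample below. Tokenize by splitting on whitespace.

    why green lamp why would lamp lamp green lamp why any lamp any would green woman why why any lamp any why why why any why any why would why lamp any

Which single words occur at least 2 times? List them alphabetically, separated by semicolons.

any; green; lamp; why; would

Unigram counts meeting the condition (at least 2 times):
  any: 7
  green: 3
  lamp: 7
  why: 11
  would: 3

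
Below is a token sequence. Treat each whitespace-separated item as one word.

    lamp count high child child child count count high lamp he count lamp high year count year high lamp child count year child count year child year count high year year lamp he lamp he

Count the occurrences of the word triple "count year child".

Scanning the 33 overlapping trigram windows for "count year child":
  position 21–23: count year child
  position 24–26: count year child

2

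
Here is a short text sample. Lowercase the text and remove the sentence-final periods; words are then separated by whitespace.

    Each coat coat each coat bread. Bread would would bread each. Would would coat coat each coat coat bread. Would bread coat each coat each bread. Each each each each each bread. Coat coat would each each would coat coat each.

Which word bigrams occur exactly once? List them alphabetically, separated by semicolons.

Bigram counts meeting the condition (exactly once):
  bread bread: 1
  coat would: 1
  would each: 1

bread bread; coat would; would each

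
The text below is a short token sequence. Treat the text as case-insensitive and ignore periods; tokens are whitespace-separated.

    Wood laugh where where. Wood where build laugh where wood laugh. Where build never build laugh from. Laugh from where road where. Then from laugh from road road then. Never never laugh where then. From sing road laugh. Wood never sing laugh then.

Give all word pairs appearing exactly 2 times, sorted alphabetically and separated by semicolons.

build laugh; from laugh; then from; where build; where then; where wood; wood laugh

Bigram counts meeting the condition (exactly 2 times):
  build laugh: 2
  from laugh: 2
  then from: 2
  where build: 2
  where then: 2
  where wood: 2
  wood laugh: 2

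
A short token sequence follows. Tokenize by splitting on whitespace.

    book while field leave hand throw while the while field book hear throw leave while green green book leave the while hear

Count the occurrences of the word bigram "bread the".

0

Scanning the 21 overlapping bigram windows for "bread the":
  (none found)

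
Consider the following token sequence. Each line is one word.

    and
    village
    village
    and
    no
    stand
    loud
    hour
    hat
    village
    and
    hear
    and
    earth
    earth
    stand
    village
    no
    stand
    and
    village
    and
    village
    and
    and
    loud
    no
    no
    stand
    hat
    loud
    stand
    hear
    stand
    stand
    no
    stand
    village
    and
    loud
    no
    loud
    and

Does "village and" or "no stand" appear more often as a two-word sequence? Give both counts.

"village and" (5 vs 4)

"village and": 5 occurrences
"no stand": 4 occurrences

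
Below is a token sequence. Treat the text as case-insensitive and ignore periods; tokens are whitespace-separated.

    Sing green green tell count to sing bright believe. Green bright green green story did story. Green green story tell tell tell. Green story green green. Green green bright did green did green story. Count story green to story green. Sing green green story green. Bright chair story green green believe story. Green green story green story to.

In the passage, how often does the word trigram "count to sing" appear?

1

Scanning the 56 overlapping trigram windows for "count to sing":
  position 5–7: count to sing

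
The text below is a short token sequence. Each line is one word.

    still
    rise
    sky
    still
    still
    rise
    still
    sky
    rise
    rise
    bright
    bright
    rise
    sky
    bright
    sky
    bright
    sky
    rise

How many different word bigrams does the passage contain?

19 tokens → 18 bigram windows in total.
Repeated bigrams (each contributes count−1 duplicates):
  bright sky: 2
  rise sky: 2
  sky bright: 2
  sky rise: 2
  still rise: 2
5 duplicate windows → 18 − 5 = 13 distinct.

13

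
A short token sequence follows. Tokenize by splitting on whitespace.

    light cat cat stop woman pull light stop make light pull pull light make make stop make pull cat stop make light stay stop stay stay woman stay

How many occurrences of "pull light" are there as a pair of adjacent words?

2

Scanning the 27 overlapping bigram windows for "pull light":
  position 6–7: pull light
  position 12–13: pull light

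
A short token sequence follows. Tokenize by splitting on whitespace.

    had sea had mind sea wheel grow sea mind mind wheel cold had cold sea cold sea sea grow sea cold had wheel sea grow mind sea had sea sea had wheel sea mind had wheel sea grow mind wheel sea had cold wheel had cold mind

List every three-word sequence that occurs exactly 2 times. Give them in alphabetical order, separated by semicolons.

Trigram counts meeting the condition (exactly 2 times):
  sea grow mind: 2
  wheel sea grow: 2

sea grow mind; wheel sea grow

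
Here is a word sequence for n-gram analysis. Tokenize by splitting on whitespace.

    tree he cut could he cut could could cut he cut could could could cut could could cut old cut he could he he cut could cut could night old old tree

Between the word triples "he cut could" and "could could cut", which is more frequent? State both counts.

"he cut could" (4 vs 3)

"he cut could": 4 occurrences
"could could cut": 3 occurrences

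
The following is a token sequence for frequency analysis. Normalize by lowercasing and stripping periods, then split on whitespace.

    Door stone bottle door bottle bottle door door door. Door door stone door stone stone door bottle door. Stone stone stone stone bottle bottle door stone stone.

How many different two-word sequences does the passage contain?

8

27 tokens → 26 bigram windows in total.
Repeated bigrams (each contributes count−1 duplicates):
  door stone: 5
  stone stone: 5
  bottle door: 4
  door door: 4
  bottle bottle: 2
  door bottle: 2
  stone bottle: 2
  stone door: 2
18 duplicate windows → 26 − 18 = 8 distinct.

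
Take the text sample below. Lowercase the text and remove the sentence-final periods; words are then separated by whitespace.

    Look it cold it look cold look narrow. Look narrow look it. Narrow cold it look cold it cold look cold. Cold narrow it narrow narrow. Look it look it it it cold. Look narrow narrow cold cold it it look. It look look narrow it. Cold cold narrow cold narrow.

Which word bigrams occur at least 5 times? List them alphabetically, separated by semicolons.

it look; look it

Bigram counts meeting the condition (at least 5 times):
  it look: 5
  look it: 5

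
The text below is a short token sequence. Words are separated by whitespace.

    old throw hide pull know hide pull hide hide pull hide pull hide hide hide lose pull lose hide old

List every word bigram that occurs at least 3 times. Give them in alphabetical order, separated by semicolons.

Bigram counts meeting the condition (at least 3 times):
  hide hide: 3
  hide pull: 4
  pull hide: 3

hide hide; hide pull; pull hide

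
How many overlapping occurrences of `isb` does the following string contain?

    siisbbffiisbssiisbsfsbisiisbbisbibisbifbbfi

Sliding a length-3 window over the 43 characters (41 positions):
  position 3–5: isb
  position 10–12: isb
  position 16–18: isb
  position 26–28: isb
  position 30–32: isb
  position 35–37: isb

6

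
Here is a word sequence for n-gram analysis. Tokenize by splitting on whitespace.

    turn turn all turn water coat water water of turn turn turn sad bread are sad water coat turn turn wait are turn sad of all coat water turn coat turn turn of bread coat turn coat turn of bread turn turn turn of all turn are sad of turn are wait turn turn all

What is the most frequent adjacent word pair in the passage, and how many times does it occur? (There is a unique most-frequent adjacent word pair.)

Bigram frequencies (highest first):
  turn turn: 8
  coat turn: 4
  turn of: 3
  turn all: 2
  all turn: 2
  water coat: 2
  … (24 more, each ≤ 2)

"turn turn", 8 times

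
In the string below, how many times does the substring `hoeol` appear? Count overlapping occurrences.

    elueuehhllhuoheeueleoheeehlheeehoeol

1

Sliding a length-5 window over the 36 characters (32 positions):
  position 32–36: hoeol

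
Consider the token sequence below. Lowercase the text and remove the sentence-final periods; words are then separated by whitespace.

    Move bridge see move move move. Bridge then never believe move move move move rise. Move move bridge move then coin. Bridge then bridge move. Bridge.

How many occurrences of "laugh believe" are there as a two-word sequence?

Scanning the 25 overlapping bigram windows for "laugh believe":
  (none found)

0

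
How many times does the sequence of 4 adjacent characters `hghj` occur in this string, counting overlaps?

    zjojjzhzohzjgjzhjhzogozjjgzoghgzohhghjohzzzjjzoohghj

2

Sliding a length-4 window over the 52 characters (49 positions):
  position 35–38: hghj
  position 49–52: hghj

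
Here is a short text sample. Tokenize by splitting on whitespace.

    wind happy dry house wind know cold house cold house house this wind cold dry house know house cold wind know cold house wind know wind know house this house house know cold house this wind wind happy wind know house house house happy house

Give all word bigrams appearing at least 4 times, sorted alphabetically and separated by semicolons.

Bigram counts meeting the condition (at least 4 times):
  cold house: 4
  house house: 4
  wind know: 5

cold house; house house; wind know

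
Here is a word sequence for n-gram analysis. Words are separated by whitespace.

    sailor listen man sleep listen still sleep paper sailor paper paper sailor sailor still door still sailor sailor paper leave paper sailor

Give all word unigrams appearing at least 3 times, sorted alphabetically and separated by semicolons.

paper; sailor; still

Unigram counts meeting the condition (at least 3 times):
  paper: 5
  sailor: 7
  still: 3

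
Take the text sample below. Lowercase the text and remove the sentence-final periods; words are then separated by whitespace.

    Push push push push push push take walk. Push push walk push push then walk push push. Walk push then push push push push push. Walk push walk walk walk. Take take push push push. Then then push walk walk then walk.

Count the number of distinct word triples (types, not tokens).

25

42 tokens → 40 trigram windows in total.
Repeated trigrams (each contributes count−1 duplicates):
  push push push: 8
  push push walk: 3
  push walk push: 3
  walk push push: 3
  push push then: 2
  push walk walk: 2
15 duplicate windows → 40 − 15 = 25 distinct.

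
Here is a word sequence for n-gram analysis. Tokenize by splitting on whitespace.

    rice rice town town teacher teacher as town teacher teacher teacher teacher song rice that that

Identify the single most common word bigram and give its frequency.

"teacher teacher", 4 times

Bigram frequencies (highest first):
  teacher teacher: 4
  town teacher: 2
  rice rice: 1
  rice town: 1
  town town: 1
  teacher as: 1
  … (5 more, each ≤ 1)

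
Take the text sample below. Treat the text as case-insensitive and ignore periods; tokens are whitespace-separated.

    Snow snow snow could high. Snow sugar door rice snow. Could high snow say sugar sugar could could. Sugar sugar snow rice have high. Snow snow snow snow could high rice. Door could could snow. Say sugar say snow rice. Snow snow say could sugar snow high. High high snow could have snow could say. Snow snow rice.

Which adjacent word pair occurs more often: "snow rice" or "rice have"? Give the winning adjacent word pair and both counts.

"snow rice": 3 occurrences
"rice have": 1 occurrence

"snow rice" (3 vs 1)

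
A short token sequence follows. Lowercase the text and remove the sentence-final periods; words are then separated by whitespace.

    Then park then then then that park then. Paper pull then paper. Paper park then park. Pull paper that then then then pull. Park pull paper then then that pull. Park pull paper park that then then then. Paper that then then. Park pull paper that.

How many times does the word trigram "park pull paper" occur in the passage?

4

Scanning the 44 overlapping trigram windows for "park pull paper":
  position 16–18: park pull paper
  position 24–26: park pull paper
  position 31–33: park pull paper
  position 43–45: park pull paper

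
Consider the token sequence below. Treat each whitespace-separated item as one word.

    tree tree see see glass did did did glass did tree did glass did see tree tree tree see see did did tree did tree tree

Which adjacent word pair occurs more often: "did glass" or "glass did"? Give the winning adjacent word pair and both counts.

"glass did" (3 vs 2)

"did glass": 2 occurrences
"glass did": 3 occurrences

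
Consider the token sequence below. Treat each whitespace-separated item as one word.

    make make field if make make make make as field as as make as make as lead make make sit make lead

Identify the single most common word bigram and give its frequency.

Bigram frequencies (highest first):
  make make: 5
  make as: 3
  as make: 2
  make field: 1
  field if: 1
  if make: 1
  … (8 more, each ≤ 1)

"make make", 5 times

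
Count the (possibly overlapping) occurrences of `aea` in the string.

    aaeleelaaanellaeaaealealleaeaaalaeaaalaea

Sliding a length-3 window over the 41 characters (39 positions):
  position 15–17: aea
  position 18–20: aea
  position 27–29: aea
  position 33–35: aea
  position 39–41: aea

5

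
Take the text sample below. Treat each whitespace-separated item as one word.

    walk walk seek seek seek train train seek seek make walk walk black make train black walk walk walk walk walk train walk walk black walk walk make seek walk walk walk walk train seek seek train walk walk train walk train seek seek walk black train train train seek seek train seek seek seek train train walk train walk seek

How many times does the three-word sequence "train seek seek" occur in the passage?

5

Scanning the 59 overlapping trigram windows for "train seek seek":
  position 7–9: train seek seek
  position 34–36: train seek seek
  position 42–44: train seek seek
  position 49–51: train seek seek
  position 52–54: train seek seek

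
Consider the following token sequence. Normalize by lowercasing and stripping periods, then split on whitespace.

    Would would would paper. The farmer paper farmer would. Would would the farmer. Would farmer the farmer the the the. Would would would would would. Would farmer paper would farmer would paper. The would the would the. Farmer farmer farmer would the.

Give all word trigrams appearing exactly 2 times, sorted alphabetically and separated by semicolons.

the would the; would paper the; would the farmer

Trigram counts meeting the condition (exactly 2 times):
  the would the: 2
  would paper the: 2
  would the farmer: 2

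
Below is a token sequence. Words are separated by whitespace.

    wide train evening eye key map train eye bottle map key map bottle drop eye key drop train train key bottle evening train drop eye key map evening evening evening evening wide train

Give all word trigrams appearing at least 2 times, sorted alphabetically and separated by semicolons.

drop eye key; evening evening evening; eye key map

Trigram counts meeting the condition (at least 2 times):
  drop eye key: 2
  evening evening evening: 2
  eye key map: 2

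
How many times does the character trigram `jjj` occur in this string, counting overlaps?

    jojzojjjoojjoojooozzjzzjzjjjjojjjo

Sliding a length-3 window over the 34 characters (32 positions):
  position 6–8: jjj
  position 26–28: jjj
  position 27–29: jjj
  position 31–33: jjj

4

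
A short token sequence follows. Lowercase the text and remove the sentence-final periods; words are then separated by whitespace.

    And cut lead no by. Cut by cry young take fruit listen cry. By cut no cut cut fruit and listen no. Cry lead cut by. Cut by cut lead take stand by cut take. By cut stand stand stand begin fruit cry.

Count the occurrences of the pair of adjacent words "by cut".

6

Scanning the 42 overlapping bigram windows for "by cut":
  position 5–6: by cut
  position 14–15: by cut
  position 26–27: by cut
  position 28–29: by cut
  position 33–34: by cut
  position 36–37: by cut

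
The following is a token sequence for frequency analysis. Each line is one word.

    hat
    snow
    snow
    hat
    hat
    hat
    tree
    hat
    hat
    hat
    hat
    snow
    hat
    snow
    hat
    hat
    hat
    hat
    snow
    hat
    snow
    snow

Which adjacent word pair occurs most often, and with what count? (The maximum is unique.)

"hat hat", 8 times

Bigram frequencies (highest first):
  hat hat: 8
  hat snow: 5
  snow hat: 4
  snow snow: 2
  hat tree: 1
  tree hat: 1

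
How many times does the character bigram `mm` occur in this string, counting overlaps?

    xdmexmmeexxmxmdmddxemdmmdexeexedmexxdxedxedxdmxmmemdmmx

Sliding a length-2 window over the 55 characters (54 positions):
  position 6–7: mm
  position 23–24: mm
  position 48–49: mm
  position 53–54: mm

4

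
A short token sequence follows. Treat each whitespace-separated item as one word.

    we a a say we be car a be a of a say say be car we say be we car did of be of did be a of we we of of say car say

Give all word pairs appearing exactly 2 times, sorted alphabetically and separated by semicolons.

a of; a say; be a; be car; say be

Bigram counts meeting the condition (exactly 2 times):
  a of: 2
  a say: 2
  be a: 2
  be car: 2
  say be: 2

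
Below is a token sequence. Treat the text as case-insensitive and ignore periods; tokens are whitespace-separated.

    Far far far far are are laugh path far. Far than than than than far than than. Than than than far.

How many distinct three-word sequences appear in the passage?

12

21 tokens → 19 trigram windows in total.
Repeated trigrams (each contributes count−1 duplicates):
  than than than: 5
  far far far: 2
  far than than: 2
  than than far: 2
7 duplicate windows → 19 − 7 = 12 distinct.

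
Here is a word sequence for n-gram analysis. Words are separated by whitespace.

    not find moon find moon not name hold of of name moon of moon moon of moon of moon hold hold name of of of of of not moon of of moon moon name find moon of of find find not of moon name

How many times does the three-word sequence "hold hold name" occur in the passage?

Scanning the 42 overlapping trigram windows for "hold hold name":
  position 20–22: hold hold name

1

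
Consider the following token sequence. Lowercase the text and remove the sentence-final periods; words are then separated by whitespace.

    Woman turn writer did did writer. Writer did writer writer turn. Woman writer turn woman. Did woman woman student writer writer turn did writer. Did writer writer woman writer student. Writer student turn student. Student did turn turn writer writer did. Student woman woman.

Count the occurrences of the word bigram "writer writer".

5

Scanning the 43 overlapping bigram windows for "writer writer":
  position 6–7: writer writer
  position 9–10: writer writer
  position 20–21: writer writer
  position 26–27: writer writer
  position 39–40: writer writer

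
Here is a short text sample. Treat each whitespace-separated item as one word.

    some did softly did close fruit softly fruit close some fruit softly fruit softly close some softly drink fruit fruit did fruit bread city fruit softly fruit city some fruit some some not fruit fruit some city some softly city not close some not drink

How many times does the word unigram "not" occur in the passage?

Scanning the 45 tokens for "not":
  position 33: not
  position 41: not
  position 44: not

3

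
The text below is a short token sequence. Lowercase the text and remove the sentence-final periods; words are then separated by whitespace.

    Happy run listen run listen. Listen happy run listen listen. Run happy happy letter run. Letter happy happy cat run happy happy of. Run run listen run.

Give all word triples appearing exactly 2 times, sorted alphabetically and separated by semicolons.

happy run listen; run happy happy; run listen listen; run listen run

Trigram counts meeting the condition (exactly 2 times):
  happy run listen: 2
  run happy happy: 2
  run listen listen: 2
  run listen run: 2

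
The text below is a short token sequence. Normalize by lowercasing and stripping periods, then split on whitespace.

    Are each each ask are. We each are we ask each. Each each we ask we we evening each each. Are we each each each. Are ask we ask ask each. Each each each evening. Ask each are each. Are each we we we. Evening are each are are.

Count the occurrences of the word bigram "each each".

Scanning the 48 overlapping bigram windows for "each each":
  position 2–3: each each
  position 11–12: each each
  position 12–13: each each
  position 19–20: each each
  position 23–24: each each
  position 24–25: each each
  position 31–32: each each
  position 32–33: each each
  position 33–34: each each

9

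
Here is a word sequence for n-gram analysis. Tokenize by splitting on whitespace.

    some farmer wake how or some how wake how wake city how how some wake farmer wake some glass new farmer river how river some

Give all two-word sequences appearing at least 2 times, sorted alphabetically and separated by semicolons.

farmer wake; how wake; wake how

Bigram counts meeting the condition (at least 2 times):
  farmer wake: 2
  how wake: 2
  wake how: 2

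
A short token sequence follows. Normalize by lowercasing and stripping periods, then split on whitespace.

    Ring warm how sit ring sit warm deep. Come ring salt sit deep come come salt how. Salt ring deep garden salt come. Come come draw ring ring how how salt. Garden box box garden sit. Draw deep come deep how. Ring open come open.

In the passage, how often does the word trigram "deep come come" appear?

Scanning the 43 overlapping trigram windows for "deep come come":
  position 13–15: deep come come

1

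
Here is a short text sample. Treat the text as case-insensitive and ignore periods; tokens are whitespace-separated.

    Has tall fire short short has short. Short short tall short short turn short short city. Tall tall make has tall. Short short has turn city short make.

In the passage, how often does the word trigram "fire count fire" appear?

Scanning the 26 overlapping trigram windows for "fire count fire":
  (none found)

0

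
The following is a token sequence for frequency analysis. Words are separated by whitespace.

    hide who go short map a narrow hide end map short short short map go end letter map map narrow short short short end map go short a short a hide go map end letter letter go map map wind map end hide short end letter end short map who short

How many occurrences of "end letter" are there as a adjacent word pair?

Scanning the 50 overlapping bigram windows for "end letter":
  position 16–17: end letter
  position 34–35: end letter
  position 45–46: end letter

3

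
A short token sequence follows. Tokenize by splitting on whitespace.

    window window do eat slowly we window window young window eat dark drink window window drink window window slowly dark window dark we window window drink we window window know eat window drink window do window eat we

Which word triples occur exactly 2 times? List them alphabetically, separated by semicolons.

Trigram counts meeting the condition (exactly 2 times):
  drink window window: 2
  window drink window: 2
  window window drink: 2

drink window window; window drink window; window window drink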